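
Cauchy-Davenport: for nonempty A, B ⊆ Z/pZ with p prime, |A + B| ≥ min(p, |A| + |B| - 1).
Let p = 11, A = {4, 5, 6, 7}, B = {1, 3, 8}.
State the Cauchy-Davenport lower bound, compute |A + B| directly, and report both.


Cauchy-Davenport: |A + B| ≥ min(p, |A| + |B| - 1) for A, B nonempty in Z/pZ.
|A| = 4, |B| = 3, p = 11.
CD lower bound = min(11, 4 + 3 - 1) = min(11, 6) = 6.
Compute A + B mod 11 directly:
a = 4: 4+1=5, 4+3=7, 4+8=1
a = 5: 5+1=6, 5+3=8, 5+8=2
a = 6: 6+1=7, 6+3=9, 6+8=3
a = 7: 7+1=8, 7+3=10, 7+8=4
A + B = {1, 2, 3, 4, 5, 6, 7, 8, 9, 10}, so |A + B| = 10.
Verify: 10 ≥ 6? Yes ✓.

CD lower bound = 6, actual |A + B| = 10.


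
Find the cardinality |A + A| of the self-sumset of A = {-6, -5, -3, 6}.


A + A = {a + a' : a, a' ∈ A}; |A| = 4.
General bounds: 2|A| - 1 ≤ |A + A| ≤ |A|(|A|+1)/2, i.e. 7 ≤ |A + A| ≤ 10.
Lower bound 2|A|-1 is attained iff A is an arithmetic progression.
Enumerate sums a + a' for a ≤ a' (symmetric, so this suffices):
a = -6: -6+-6=-12, -6+-5=-11, -6+-3=-9, -6+6=0
a = -5: -5+-5=-10, -5+-3=-8, -5+6=1
a = -3: -3+-3=-6, -3+6=3
a = 6: 6+6=12
Distinct sums: {-12, -11, -10, -9, -8, -6, 0, 1, 3, 12}
|A + A| = 10

|A + A| = 10


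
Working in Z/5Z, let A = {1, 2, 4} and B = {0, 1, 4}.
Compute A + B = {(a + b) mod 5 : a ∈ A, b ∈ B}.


Work in Z/5Z: reduce every sum a + b modulo 5.
Enumerate all 9 pairs:
a = 1: 1+0=1, 1+1=2, 1+4=0
a = 2: 2+0=2, 2+1=3, 2+4=1
a = 4: 4+0=4, 4+1=0, 4+4=3
Distinct residues collected: {0, 1, 2, 3, 4}
|A + B| = 5 (out of 5 total residues).

A + B = {0, 1, 2, 3, 4}


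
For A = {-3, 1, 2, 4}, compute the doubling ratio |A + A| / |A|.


|A| = 4.
Compute A + A by enumerating all 16 pairs.
A + A = {-6, -2, -1, 1, 2, 3, 4, 5, 6, 8}, so |A + A| = 10.
K = |A + A| / |A| = 10/4 = 5/2 ≈ 2.5000.
Reference: AP of size 4 gives K = 7/4 ≈ 1.7500; a fully generic set of size 4 gives K ≈ 2.5000.

|A| = 4, |A + A| = 10, K = 10/4 = 5/2.


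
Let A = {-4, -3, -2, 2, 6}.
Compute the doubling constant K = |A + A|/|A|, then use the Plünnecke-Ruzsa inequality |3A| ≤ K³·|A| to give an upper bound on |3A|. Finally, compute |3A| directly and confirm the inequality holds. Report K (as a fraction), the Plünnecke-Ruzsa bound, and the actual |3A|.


|A| = 5.
Step 1: Compute A + A by enumerating all 25 pairs.
A + A = {-8, -7, -6, -5, -4, -2, -1, 0, 2, 3, 4, 8, 12}, so |A + A| = 13.
Step 2: Doubling constant K = |A + A|/|A| = 13/5 = 13/5 ≈ 2.6000.
Step 3: Plünnecke-Ruzsa gives |3A| ≤ K³·|A| = (2.6000)³ · 5 ≈ 87.8800.
Step 4: Compute 3A = A + A + A directly by enumerating all triples (a,b,c) ∈ A³; |3A| = 23.
Step 5: Check 23 ≤ 87.8800? Yes ✓.

K = 13/5, Plünnecke-Ruzsa bound K³|A| ≈ 87.8800, |3A| = 23, inequality holds.


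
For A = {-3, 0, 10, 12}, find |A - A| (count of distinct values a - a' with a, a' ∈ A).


A - A = {a - a' : a, a' ∈ A}; |A| = 4.
Bounds: 2|A|-1 ≤ |A - A| ≤ |A|² - |A| + 1, i.e. 7 ≤ |A - A| ≤ 13.
Note: 0 ∈ A - A always (from a - a). The set is symmetric: if d ∈ A - A then -d ∈ A - A.
Enumerate nonzero differences d = a - a' with a > a' (then include -d):
Positive differences: {2, 3, 10, 12, 13, 15}
Full difference set: {0} ∪ (positive diffs) ∪ (negative diffs).
|A - A| = 1 + 2·6 = 13 (matches direct enumeration: 13).

|A - A| = 13


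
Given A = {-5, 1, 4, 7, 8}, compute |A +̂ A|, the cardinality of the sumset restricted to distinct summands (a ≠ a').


Restricted sumset: A +̂ A = {a + a' : a ∈ A, a' ∈ A, a ≠ a'}.
Equivalently, take A + A and drop any sum 2a that is achievable ONLY as a + a for a ∈ A (i.e. sums representable only with equal summands).
Enumerate pairs (a, a') with a < a' (symmetric, so each unordered pair gives one sum; this covers all a ≠ a'):
  -5 + 1 = -4
  -5 + 4 = -1
  -5 + 7 = 2
  -5 + 8 = 3
  1 + 4 = 5
  1 + 7 = 8
  1 + 8 = 9
  4 + 7 = 11
  4 + 8 = 12
  7 + 8 = 15
Collected distinct sums: {-4, -1, 2, 3, 5, 8, 9, 11, 12, 15}
|A +̂ A| = 10
(Reference bound: |A +̂ A| ≥ 2|A| - 3 for |A| ≥ 2, with |A| = 5 giving ≥ 7.)

|A +̂ A| = 10


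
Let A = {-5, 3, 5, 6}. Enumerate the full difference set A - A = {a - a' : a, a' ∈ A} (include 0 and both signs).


A - A = {a - a' : a, a' ∈ A}.
Compute a - a' for each ordered pair (a, a'):
a = -5: -5--5=0, -5-3=-8, -5-5=-10, -5-6=-11
a = 3: 3--5=8, 3-3=0, 3-5=-2, 3-6=-3
a = 5: 5--5=10, 5-3=2, 5-5=0, 5-6=-1
a = 6: 6--5=11, 6-3=3, 6-5=1, 6-6=0
Collecting distinct values (and noting 0 appears from a-a):
A - A = {-11, -10, -8, -3, -2, -1, 0, 1, 2, 3, 8, 10, 11}
|A - A| = 13

A - A = {-11, -10, -8, -3, -2, -1, 0, 1, 2, 3, 8, 10, 11}


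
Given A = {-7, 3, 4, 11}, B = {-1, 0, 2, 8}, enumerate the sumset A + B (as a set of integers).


A + B = {a + b : a ∈ A, b ∈ B}.
Enumerate all |A|·|B| = 4·4 = 16 pairs (a, b) and collect distinct sums.
a = -7: -7+-1=-8, -7+0=-7, -7+2=-5, -7+8=1
a = 3: 3+-1=2, 3+0=3, 3+2=5, 3+8=11
a = 4: 4+-1=3, 4+0=4, 4+2=6, 4+8=12
a = 11: 11+-1=10, 11+0=11, 11+2=13, 11+8=19
Collecting distinct sums: A + B = {-8, -7, -5, 1, 2, 3, 4, 5, 6, 10, 11, 12, 13, 19}
|A + B| = 14

A + B = {-8, -7, -5, 1, 2, 3, 4, 5, 6, 10, 11, 12, 13, 19}


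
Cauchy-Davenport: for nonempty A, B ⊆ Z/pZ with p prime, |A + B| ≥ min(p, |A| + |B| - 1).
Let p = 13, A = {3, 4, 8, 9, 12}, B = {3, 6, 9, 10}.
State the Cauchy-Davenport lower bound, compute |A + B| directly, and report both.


Cauchy-Davenport: |A + B| ≥ min(p, |A| + |B| - 1) for A, B nonempty in Z/pZ.
|A| = 5, |B| = 4, p = 13.
CD lower bound = min(13, 5 + 4 - 1) = min(13, 8) = 8.
Compute A + B mod 13 directly:
a = 3: 3+3=6, 3+6=9, 3+9=12, 3+10=0
a = 4: 4+3=7, 4+6=10, 4+9=0, 4+10=1
a = 8: 8+3=11, 8+6=1, 8+9=4, 8+10=5
a = 9: 9+3=12, 9+6=2, 9+9=5, 9+10=6
a = 12: 12+3=2, 12+6=5, 12+9=8, 12+10=9
A + B = {0, 1, 2, 4, 5, 6, 7, 8, 9, 10, 11, 12}, so |A + B| = 12.
Verify: 12 ≥ 8? Yes ✓.

CD lower bound = 8, actual |A + B| = 12.


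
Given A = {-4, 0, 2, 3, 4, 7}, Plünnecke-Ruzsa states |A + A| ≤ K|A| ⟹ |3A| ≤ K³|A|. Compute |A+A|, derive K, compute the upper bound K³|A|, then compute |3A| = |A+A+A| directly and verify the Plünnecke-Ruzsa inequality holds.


|A| = 6.
Step 1: Compute A + A by enumerating all 36 pairs.
A + A = {-8, -4, -2, -1, 0, 2, 3, 4, 5, 6, 7, 8, 9, 10, 11, 14}, so |A + A| = 16.
Step 2: Doubling constant K = |A + A|/|A| = 16/6 = 16/6 ≈ 2.6667.
Step 3: Plünnecke-Ruzsa gives |3A| ≤ K³·|A| = (2.6667)³ · 6 ≈ 113.7778.
Step 4: Compute 3A = A + A + A directly by enumerating all triples (a,b,c) ∈ A³; |3A| = 27.
Step 5: Check 27 ≤ 113.7778? Yes ✓.

K = 16/6, Plünnecke-Ruzsa bound K³|A| ≈ 113.7778, |3A| = 27, inequality holds.


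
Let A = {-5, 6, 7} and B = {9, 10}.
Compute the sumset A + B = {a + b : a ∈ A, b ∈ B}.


A + B = {a + b : a ∈ A, b ∈ B}.
Enumerate all |A|·|B| = 3·2 = 6 pairs (a, b) and collect distinct sums.
a = -5: -5+9=4, -5+10=5
a = 6: 6+9=15, 6+10=16
a = 7: 7+9=16, 7+10=17
Collecting distinct sums: A + B = {4, 5, 15, 16, 17}
|A + B| = 5

A + B = {4, 5, 15, 16, 17}


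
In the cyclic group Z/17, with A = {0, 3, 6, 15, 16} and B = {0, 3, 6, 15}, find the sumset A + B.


Work in Z/17Z: reduce every sum a + b modulo 17.
Enumerate all 20 pairs:
a = 0: 0+0=0, 0+3=3, 0+6=6, 0+15=15
a = 3: 3+0=3, 3+3=6, 3+6=9, 3+15=1
a = 6: 6+0=6, 6+3=9, 6+6=12, 6+15=4
a = 15: 15+0=15, 15+3=1, 15+6=4, 15+15=13
a = 16: 16+0=16, 16+3=2, 16+6=5, 16+15=14
Distinct residues collected: {0, 1, 2, 3, 4, 5, 6, 9, 12, 13, 14, 15, 16}
|A + B| = 13 (out of 17 total residues).

A + B = {0, 1, 2, 3, 4, 5, 6, 9, 12, 13, 14, 15, 16}


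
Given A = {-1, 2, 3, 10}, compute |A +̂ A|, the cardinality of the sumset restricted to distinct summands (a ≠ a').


Restricted sumset: A +̂ A = {a + a' : a ∈ A, a' ∈ A, a ≠ a'}.
Equivalently, take A + A and drop any sum 2a that is achievable ONLY as a + a for a ∈ A (i.e. sums representable only with equal summands).
Enumerate pairs (a, a') with a < a' (symmetric, so each unordered pair gives one sum; this covers all a ≠ a'):
  -1 + 2 = 1
  -1 + 3 = 2
  -1 + 10 = 9
  2 + 3 = 5
  2 + 10 = 12
  3 + 10 = 13
Collected distinct sums: {1, 2, 5, 9, 12, 13}
|A +̂ A| = 6
(Reference bound: |A +̂ A| ≥ 2|A| - 3 for |A| ≥ 2, with |A| = 4 giving ≥ 5.)

|A +̂ A| = 6


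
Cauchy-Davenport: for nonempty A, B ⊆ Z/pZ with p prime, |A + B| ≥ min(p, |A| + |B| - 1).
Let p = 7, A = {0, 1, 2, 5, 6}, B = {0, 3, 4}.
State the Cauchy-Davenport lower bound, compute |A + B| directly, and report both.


Cauchy-Davenport: |A + B| ≥ min(p, |A| + |B| - 1) for A, B nonempty in Z/pZ.
|A| = 5, |B| = 3, p = 7.
CD lower bound = min(7, 5 + 3 - 1) = min(7, 7) = 7.
Compute A + B mod 7 directly:
a = 0: 0+0=0, 0+3=3, 0+4=4
a = 1: 1+0=1, 1+3=4, 1+4=5
a = 2: 2+0=2, 2+3=5, 2+4=6
a = 5: 5+0=5, 5+3=1, 5+4=2
a = 6: 6+0=6, 6+3=2, 6+4=3
A + B = {0, 1, 2, 3, 4, 5, 6}, so |A + B| = 7.
Verify: 7 ≥ 7? Yes ✓.

CD lower bound = 7, actual |A + B| = 7.


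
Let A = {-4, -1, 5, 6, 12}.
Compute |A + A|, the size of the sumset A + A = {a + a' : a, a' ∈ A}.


A + A = {a + a' : a, a' ∈ A}; |A| = 5.
General bounds: 2|A| - 1 ≤ |A + A| ≤ |A|(|A|+1)/2, i.e. 9 ≤ |A + A| ≤ 15.
Lower bound 2|A|-1 is attained iff A is an arithmetic progression.
Enumerate sums a + a' for a ≤ a' (symmetric, so this suffices):
a = -4: -4+-4=-8, -4+-1=-5, -4+5=1, -4+6=2, -4+12=8
a = -1: -1+-1=-2, -1+5=4, -1+6=5, -1+12=11
a = 5: 5+5=10, 5+6=11, 5+12=17
a = 6: 6+6=12, 6+12=18
a = 12: 12+12=24
Distinct sums: {-8, -5, -2, 1, 2, 4, 5, 8, 10, 11, 12, 17, 18, 24}
|A + A| = 14

|A + A| = 14


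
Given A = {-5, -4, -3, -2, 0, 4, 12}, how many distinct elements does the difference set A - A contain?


A - A = {a - a' : a, a' ∈ A}; |A| = 7.
Bounds: 2|A|-1 ≤ |A - A| ≤ |A|² - |A| + 1, i.e. 13 ≤ |A - A| ≤ 43.
Note: 0 ∈ A - A always (from a - a). The set is symmetric: if d ∈ A - A then -d ∈ A - A.
Enumerate nonzero differences d = a - a' with a > a' (then include -d):
Positive differences: {1, 2, 3, 4, 5, 6, 7, 8, 9, 12, 14, 15, 16, 17}
Full difference set: {0} ∪ (positive diffs) ∪ (negative diffs).
|A - A| = 1 + 2·14 = 29 (matches direct enumeration: 29).

|A - A| = 29


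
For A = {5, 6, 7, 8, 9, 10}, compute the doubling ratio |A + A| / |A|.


|A| = 6.
Compute A + A by enumerating all 36 pairs.
A + A = {10, 11, 12, 13, 14, 15, 16, 17, 18, 19, 20}, so |A + A| = 11.
K = |A + A| / |A| = 11/6 (already in lowest terms) ≈ 1.8333.
Reference: AP of size 6 gives K = 11/6 ≈ 1.8333; a fully generic set of size 6 gives K ≈ 3.5000.

|A| = 6, |A + A| = 11, K = 11/6.


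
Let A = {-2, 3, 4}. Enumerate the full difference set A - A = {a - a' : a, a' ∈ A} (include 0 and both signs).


A - A = {a - a' : a, a' ∈ A}.
Compute a - a' for each ordered pair (a, a'):
a = -2: -2--2=0, -2-3=-5, -2-4=-6
a = 3: 3--2=5, 3-3=0, 3-4=-1
a = 4: 4--2=6, 4-3=1, 4-4=0
Collecting distinct values (and noting 0 appears from a-a):
A - A = {-6, -5, -1, 0, 1, 5, 6}
|A - A| = 7

A - A = {-6, -5, -1, 0, 1, 5, 6}


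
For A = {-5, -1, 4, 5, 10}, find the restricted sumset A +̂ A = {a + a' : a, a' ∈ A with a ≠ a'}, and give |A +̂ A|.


Restricted sumset: A +̂ A = {a + a' : a ∈ A, a' ∈ A, a ≠ a'}.
Equivalently, take A + A and drop any sum 2a that is achievable ONLY as a + a for a ∈ A (i.e. sums representable only with equal summands).
Enumerate pairs (a, a') with a < a' (symmetric, so each unordered pair gives one sum; this covers all a ≠ a'):
  -5 + -1 = -6
  -5 + 4 = -1
  -5 + 5 = 0
  -5 + 10 = 5
  -1 + 4 = 3
  -1 + 5 = 4
  -1 + 10 = 9
  4 + 5 = 9
  4 + 10 = 14
  5 + 10 = 15
Collected distinct sums: {-6, -1, 0, 3, 4, 5, 9, 14, 15}
|A +̂ A| = 9
(Reference bound: |A +̂ A| ≥ 2|A| - 3 for |A| ≥ 2, with |A| = 5 giving ≥ 7.)

|A +̂ A| = 9


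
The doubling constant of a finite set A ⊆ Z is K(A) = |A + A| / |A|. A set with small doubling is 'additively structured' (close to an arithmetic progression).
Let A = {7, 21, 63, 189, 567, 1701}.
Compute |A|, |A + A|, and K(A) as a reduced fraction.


|A| = 6.
Compute A + A by enumerating all 36 pairs.
A + A = {14, 28, 42, 70, 84, 126, 196, 210, 252, 378, 574, 588, 630, 756, 1134, 1708, 1722, 1764, 1890, 2268, 3402}, so |A + A| = 21.
K = |A + A| / |A| = 21/6 = 7/2 ≈ 3.5000.
Reference: AP of size 6 gives K = 11/6 ≈ 1.8333; a fully generic set of size 6 gives K ≈ 3.5000.

|A| = 6, |A + A| = 21, K = 21/6 = 7/2.


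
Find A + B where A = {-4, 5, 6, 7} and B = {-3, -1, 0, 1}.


A + B = {a + b : a ∈ A, b ∈ B}.
Enumerate all |A|·|B| = 4·4 = 16 pairs (a, b) and collect distinct sums.
a = -4: -4+-3=-7, -4+-1=-5, -4+0=-4, -4+1=-3
a = 5: 5+-3=2, 5+-1=4, 5+0=5, 5+1=6
a = 6: 6+-3=3, 6+-1=5, 6+0=6, 6+1=7
a = 7: 7+-3=4, 7+-1=6, 7+0=7, 7+1=8
Collecting distinct sums: A + B = {-7, -5, -4, -3, 2, 3, 4, 5, 6, 7, 8}
|A + B| = 11

A + B = {-7, -5, -4, -3, 2, 3, 4, 5, 6, 7, 8}


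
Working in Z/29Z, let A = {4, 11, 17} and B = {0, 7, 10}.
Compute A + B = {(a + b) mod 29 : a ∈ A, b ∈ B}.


Work in Z/29Z: reduce every sum a + b modulo 29.
Enumerate all 9 pairs:
a = 4: 4+0=4, 4+7=11, 4+10=14
a = 11: 11+0=11, 11+7=18, 11+10=21
a = 17: 17+0=17, 17+7=24, 17+10=27
Distinct residues collected: {4, 11, 14, 17, 18, 21, 24, 27}
|A + B| = 8 (out of 29 total residues).

A + B = {4, 11, 14, 17, 18, 21, 24, 27}


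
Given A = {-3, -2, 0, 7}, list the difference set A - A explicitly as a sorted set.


A - A = {a - a' : a, a' ∈ A}.
Compute a - a' for each ordered pair (a, a'):
a = -3: -3--3=0, -3--2=-1, -3-0=-3, -3-7=-10
a = -2: -2--3=1, -2--2=0, -2-0=-2, -2-7=-9
a = 0: 0--3=3, 0--2=2, 0-0=0, 0-7=-7
a = 7: 7--3=10, 7--2=9, 7-0=7, 7-7=0
Collecting distinct values (and noting 0 appears from a-a):
A - A = {-10, -9, -7, -3, -2, -1, 0, 1, 2, 3, 7, 9, 10}
|A - A| = 13

A - A = {-10, -9, -7, -3, -2, -1, 0, 1, 2, 3, 7, 9, 10}


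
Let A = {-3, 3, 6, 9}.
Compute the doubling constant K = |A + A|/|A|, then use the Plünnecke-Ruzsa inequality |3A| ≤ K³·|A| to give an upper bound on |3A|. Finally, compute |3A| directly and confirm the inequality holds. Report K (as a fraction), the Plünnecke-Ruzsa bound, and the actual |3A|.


|A| = 4.
Step 1: Compute A + A by enumerating all 16 pairs.
A + A = {-6, 0, 3, 6, 9, 12, 15, 18}, so |A + A| = 8.
Step 2: Doubling constant K = |A + A|/|A| = 8/4 = 8/4 ≈ 2.0000.
Step 3: Plünnecke-Ruzsa gives |3A| ≤ K³·|A| = (2.0000)³ · 4 ≈ 32.0000.
Step 4: Compute 3A = A + A + A directly by enumerating all triples (a,b,c) ∈ A³; |3A| = 12.
Step 5: Check 12 ≤ 32.0000? Yes ✓.

K = 8/4, Plünnecke-Ruzsa bound K³|A| ≈ 32.0000, |3A| = 12, inequality holds.


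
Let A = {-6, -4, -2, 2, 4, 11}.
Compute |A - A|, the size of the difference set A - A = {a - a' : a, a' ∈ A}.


A - A = {a - a' : a, a' ∈ A}; |A| = 6.
Bounds: 2|A|-1 ≤ |A - A| ≤ |A|² - |A| + 1, i.e. 11 ≤ |A - A| ≤ 31.
Note: 0 ∈ A - A always (from a - a). The set is symmetric: if d ∈ A - A then -d ∈ A - A.
Enumerate nonzero differences d = a - a' with a > a' (then include -d):
Positive differences: {2, 4, 6, 7, 8, 9, 10, 13, 15, 17}
Full difference set: {0} ∪ (positive diffs) ∪ (negative diffs).
|A - A| = 1 + 2·10 = 21 (matches direct enumeration: 21).

|A - A| = 21


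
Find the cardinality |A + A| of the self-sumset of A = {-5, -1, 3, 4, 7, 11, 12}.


A + A = {a + a' : a, a' ∈ A}; |A| = 7.
General bounds: 2|A| - 1 ≤ |A + A| ≤ |A|(|A|+1)/2, i.e. 13 ≤ |A + A| ≤ 28.
Lower bound 2|A|-1 is attained iff A is an arithmetic progression.
Enumerate sums a + a' for a ≤ a' (symmetric, so this suffices):
a = -5: -5+-5=-10, -5+-1=-6, -5+3=-2, -5+4=-1, -5+7=2, -5+11=6, -5+12=7
a = -1: -1+-1=-2, -1+3=2, -1+4=3, -1+7=6, -1+11=10, -1+12=11
a = 3: 3+3=6, 3+4=7, 3+7=10, 3+11=14, 3+12=15
a = 4: 4+4=8, 4+7=11, 4+11=15, 4+12=16
a = 7: 7+7=14, 7+11=18, 7+12=19
a = 11: 11+11=22, 11+12=23
a = 12: 12+12=24
Distinct sums: {-10, -6, -2, -1, 2, 3, 6, 7, 8, 10, 11, 14, 15, 16, 18, 19, 22, 23, 24}
|A + A| = 19

|A + A| = 19


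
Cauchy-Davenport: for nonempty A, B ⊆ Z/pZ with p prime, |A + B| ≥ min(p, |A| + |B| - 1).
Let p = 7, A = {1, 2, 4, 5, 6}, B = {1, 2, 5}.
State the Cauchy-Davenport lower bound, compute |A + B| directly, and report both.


Cauchy-Davenport: |A + B| ≥ min(p, |A| + |B| - 1) for A, B nonempty in Z/pZ.
|A| = 5, |B| = 3, p = 7.
CD lower bound = min(7, 5 + 3 - 1) = min(7, 7) = 7.
Compute A + B mod 7 directly:
a = 1: 1+1=2, 1+2=3, 1+5=6
a = 2: 2+1=3, 2+2=4, 2+5=0
a = 4: 4+1=5, 4+2=6, 4+5=2
a = 5: 5+1=6, 5+2=0, 5+5=3
a = 6: 6+1=0, 6+2=1, 6+5=4
A + B = {0, 1, 2, 3, 4, 5, 6}, so |A + B| = 7.
Verify: 7 ≥ 7? Yes ✓.

CD lower bound = 7, actual |A + B| = 7.


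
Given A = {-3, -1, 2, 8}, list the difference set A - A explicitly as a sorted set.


A - A = {a - a' : a, a' ∈ A}.
Compute a - a' for each ordered pair (a, a'):
a = -3: -3--3=0, -3--1=-2, -3-2=-5, -3-8=-11
a = -1: -1--3=2, -1--1=0, -1-2=-3, -1-8=-9
a = 2: 2--3=5, 2--1=3, 2-2=0, 2-8=-6
a = 8: 8--3=11, 8--1=9, 8-2=6, 8-8=0
Collecting distinct values (and noting 0 appears from a-a):
A - A = {-11, -9, -6, -5, -3, -2, 0, 2, 3, 5, 6, 9, 11}
|A - A| = 13

A - A = {-11, -9, -6, -5, -3, -2, 0, 2, 3, 5, 6, 9, 11}


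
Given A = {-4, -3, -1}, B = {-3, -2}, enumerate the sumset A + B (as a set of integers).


A + B = {a + b : a ∈ A, b ∈ B}.
Enumerate all |A|·|B| = 3·2 = 6 pairs (a, b) and collect distinct sums.
a = -4: -4+-3=-7, -4+-2=-6
a = -3: -3+-3=-6, -3+-2=-5
a = -1: -1+-3=-4, -1+-2=-3
Collecting distinct sums: A + B = {-7, -6, -5, -4, -3}
|A + B| = 5

A + B = {-7, -6, -5, -4, -3}


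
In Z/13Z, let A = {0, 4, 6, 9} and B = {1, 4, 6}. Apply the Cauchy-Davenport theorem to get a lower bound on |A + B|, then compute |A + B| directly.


Cauchy-Davenport: |A + B| ≥ min(p, |A| + |B| - 1) for A, B nonempty in Z/pZ.
|A| = 4, |B| = 3, p = 13.
CD lower bound = min(13, 4 + 3 - 1) = min(13, 6) = 6.
Compute A + B mod 13 directly:
a = 0: 0+1=1, 0+4=4, 0+6=6
a = 4: 4+1=5, 4+4=8, 4+6=10
a = 6: 6+1=7, 6+4=10, 6+6=12
a = 9: 9+1=10, 9+4=0, 9+6=2
A + B = {0, 1, 2, 4, 5, 6, 7, 8, 10, 12}, so |A + B| = 10.
Verify: 10 ≥ 6? Yes ✓.

CD lower bound = 6, actual |A + B| = 10.


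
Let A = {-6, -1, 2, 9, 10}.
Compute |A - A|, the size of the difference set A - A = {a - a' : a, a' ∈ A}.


A - A = {a - a' : a, a' ∈ A}; |A| = 5.
Bounds: 2|A|-1 ≤ |A - A| ≤ |A|² - |A| + 1, i.e. 9 ≤ |A - A| ≤ 21.
Note: 0 ∈ A - A always (from a - a). The set is symmetric: if d ∈ A - A then -d ∈ A - A.
Enumerate nonzero differences d = a - a' with a > a' (then include -d):
Positive differences: {1, 3, 5, 7, 8, 10, 11, 15, 16}
Full difference set: {0} ∪ (positive diffs) ∪ (negative diffs).
|A - A| = 1 + 2·9 = 19 (matches direct enumeration: 19).

|A - A| = 19


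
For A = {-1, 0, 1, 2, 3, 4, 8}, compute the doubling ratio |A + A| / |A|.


|A| = 7.
Compute A + A by enumerating all 49 pairs.
A + A = {-2, -1, 0, 1, 2, 3, 4, 5, 6, 7, 8, 9, 10, 11, 12, 16}, so |A + A| = 16.
K = |A + A| / |A| = 16/7 (already in lowest terms) ≈ 2.2857.
Reference: AP of size 7 gives K = 13/7 ≈ 1.8571; a fully generic set of size 7 gives K ≈ 4.0000.

|A| = 7, |A + A| = 16, K = 16/7.


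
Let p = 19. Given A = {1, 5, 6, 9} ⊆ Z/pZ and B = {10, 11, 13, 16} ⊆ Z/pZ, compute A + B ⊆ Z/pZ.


Work in Z/19Z: reduce every sum a + b modulo 19.
Enumerate all 16 pairs:
a = 1: 1+10=11, 1+11=12, 1+13=14, 1+16=17
a = 5: 5+10=15, 5+11=16, 5+13=18, 5+16=2
a = 6: 6+10=16, 6+11=17, 6+13=0, 6+16=3
a = 9: 9+10=0, 9+11=1, 9+13=3, 9+16=6
Distinct residues collected: {0, 1, 2, 3, 6, 11, 12, 14, 15, 16, 17, 18}
|A + B| = 12 (out of 19 total residues).

A + B = {0, 1, 2, 3, 6, 11, 12, 14, 15, 16, 17, 18}


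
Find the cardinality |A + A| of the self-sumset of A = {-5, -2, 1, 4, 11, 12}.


A + A = {a + a' : a, a' ∈ A}; |A| = 6.
General bounds: 2|A| - 1 ≤ |A + A| ≤ |A|(|A|+1)/2, i.e. 11 ≤ |A + A| ≤ 21.
Lower bound 2|A|-1 is attained iff A is an arithmetic progression.
Enumerate sums a + a' for a ≤ a' (symmetric, so this suffices):
a = -5: -5+-5=-10, -5+-2=-7, -5+1=-4, -5+4=-1, -5+11=6, -5+12=7
a = -2: -2+-2=-4, -2+1=-1, -2+4=2, -2+11=9, -2+12=10
a = 1: 1+1=2, 1+4=5, 1+11=12, 1+12=13
a = 4: 4+4=8, 4+11=15, 4+12=16
a = 11: 11+11=22, 11+12=23
a = 12: 12+12=24
Distinct sums: {-10, -7, -4, -1, 2, 5, 6, 7, 8, 9, 10, 12, 13, 15, 16, 22, 23, 24}
|A + A| = 18

|A + A| = 18


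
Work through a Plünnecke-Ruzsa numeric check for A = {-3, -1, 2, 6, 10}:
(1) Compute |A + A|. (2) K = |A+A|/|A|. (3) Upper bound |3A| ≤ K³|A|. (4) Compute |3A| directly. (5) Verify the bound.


|A| = 5.
Step 1: Compute A + A by enumerating all 25 pairs.
A + A = {-6, -4, -2, -1, 1, 3, 4, 5, 7, 8, 9, 12, 16, 20}, so |A + A| = 14.
Step 2: Doubling constant K = |A + A|/|A| = 14/5 = 14/5 ≈ 2.8000.
Step 3: Plünnecke-Ruzsa gives |3A| ≤ K³·|A| = (2.8000)³ · 5 ≈ 109.7600.
Step 4: Compute 3A = A + A + A directly by enumerating all triples (a,b,c) ∈ A³; |3A| = 27.
Step 5: Check 27 ≤ 109.7600? Yes ✓.

K = 14/5, Plünnecke-Ruzsa bound K³|A| ≈ 109.7600, |3A| = 27, inequality holds.


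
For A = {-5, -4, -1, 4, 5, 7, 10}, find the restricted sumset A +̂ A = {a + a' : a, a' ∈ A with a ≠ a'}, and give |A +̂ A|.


Restricted sumset: A +̂ A = {a + a' : a ∈ A, a' ∈ A, a ≠ a'}.
Equivalently, take A + A and drop any sum 2a that is achievable ONLY as a + a for a ∈ A (i.e. sums representable only with equal summands).
Enumerate pairs (a, a') with a < a' (symmetric, so each unordered pair gives one sum; this covers all a ≠ a'):
  -5 + -4 = -9
  -5 + -1 = -6
  -5 + 4 = -1
  -5 + 5 = 0
  -5 + 7 = 2
  -5 + 10 = 5
  -4 + -1 = -5
  -4 + 4 = 0
  -4 + 5 = 1
  -4 + 7 = 3
  -4 + 10 = 6
  -1 + 4 = 3
  -1 + 5 = 4
  -1 + 7 = 6
  -1 + 10 = 9
  4 + 5 = 9
  4 + 7 = 11
  4 + 10 = 14
  5 + 7 = 12
  5 + 10 = 15
  7 + 10 = 17
Collected distinct sums: {-9, -6, -5, -1, 0, 1, 2, 3, 4, 5, 6, 9, 11, 12, 14, 15, 17}
|A +̂ A| = 17
(Reference bound: |A +̂ A| ≥ 2|A| - 3 for |A| ≥ 2, with |A| = 7 giving ≥ 11.)

|A +̂ A| = 17


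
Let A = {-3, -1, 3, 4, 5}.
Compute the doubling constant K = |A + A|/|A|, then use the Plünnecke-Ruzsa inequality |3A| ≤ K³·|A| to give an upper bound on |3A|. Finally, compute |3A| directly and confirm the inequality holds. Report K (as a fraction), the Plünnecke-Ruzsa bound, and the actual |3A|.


|A| = 5.
Step 1: Compute A + A by enumerating all 25 pairs.
A + A = {-6, -4, -2, 0, 1, 2, 3, 4, 6, 7, 8, 9, 10}, so |A + A| = 13.
Step 2: Doubling constant K = |A + A|/|A| = 13/5 = 13/5 ≈ 2.6000.
Step 3: Plünnecke-Ruzsa gives |3A| ≤ K³·|A| = (2.6000)³ · 5 ≈ 87.8800.
Step 4: Compute 3A = A + A + A directly by enumerating all triples (a,b,c) ∈ A³; |3A| = 22.
Step 5: Check 22 ≤ 87.8800? Yes ✓.

K = 13/5, Plünnecke-Ruzsa bound K³|A| ≈ 87.8800, |3A| = 22, inequality holds.


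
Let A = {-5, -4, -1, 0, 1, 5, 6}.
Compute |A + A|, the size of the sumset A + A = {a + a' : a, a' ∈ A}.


A + A = {a + a' : a, a' ∈ A}; |A| = 7.
General bounds: 2|A| - 1 ≤ |A + A| ≤ |A|(|A|+1)/2, i.e. 13 ≤ |A + A| ≤ 28.
Lower bound 2|A|-1 is attained iff A is an arithmetic progression.
Enumerate sums a + a' for a ≤ a' (symmetric, so this suffices):
a = -5: -5+-5=-10, -5+-4=-9, -5+-1=-6, -5+0=-5, -5+1=-4, -5+5=0, -5+6=1
a = -4: -4+-4=-8, -4+-1=-5, -4+0=-4, -4+1=-3, -4+5=1, -4+6=2
a = -1: -1+-1=-2, -1+0=-1, -1+1=0, -1+5=4, -1+6=5
a = 0: 0+0=0, 0+1=1, 0+5=5, 0+6=6
a = 1: 1+1=2, 1+5=6, 1+6=7
a = 5: 5+5=10, 5+6=11
a = 6: 6+6=12
Distinct sums: {-10, -9, -8, -6, -5, -4, -3, -2, -1, 0, 1, 2, 4, 5, 6, 7, 10, 11, 12}
|A + A| = 19

|A + A| = 19


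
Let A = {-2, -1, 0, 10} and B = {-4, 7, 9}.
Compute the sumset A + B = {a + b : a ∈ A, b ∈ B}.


A + B = {a + b : a ∈ A, b ∈ B}.
Enumerate all |A|·|B| = 4·3 = 12 pairs (a, b) and collect distinct sums.
a = -2: -2+-4=-6, -2+7=5, -2+9=7
a = -1: -1+-4=-5, -1+7=6, -1+9=8
a = 0: 0+-4=-4, 0+7=7, 0+9=9
a = 10: 10+-4=6, 10+7=17, 10+9=19
Collecting distinct sums: A + B = {-6, -5, -4, 5, 6, 7, 8, 9, 17, 19}
|A + B| = 10

A + B = {-6, -5, -4, 5, 6, 7, 8, 9, 17, 19}


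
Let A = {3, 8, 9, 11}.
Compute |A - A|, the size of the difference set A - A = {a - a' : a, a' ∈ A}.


A - A = {a - a' : a, a' ∈ A}; |A| = 4.
Bounds: 2|A|-1 ≤ |A - A| ≤ |A|² - |A| + 1, i.e. 7 ≤ |A - A| ≤ 13.
Note: 0 ∈ A - A always (from a - a). The set is symmetric: if d ∈ A - A then -d ∈ A - A.
Enumerate nonzero differences d = a - a' with a > a' (then include -d):
Positive differences: {1, 2, 3, 5, 6, 8}
Full difference set: {0} ∪ (positive diffs) ∪ (negative diffs).
|A - A| = 1 + 2·6 = 13 (matches direct enumeration: 13).

|A - A| = 13


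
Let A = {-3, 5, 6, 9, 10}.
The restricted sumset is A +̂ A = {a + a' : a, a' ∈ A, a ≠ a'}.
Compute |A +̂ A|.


Restricted sumset: A +̂ A = {a + a' : a ∈ A, a' ∈ A, a ≠ a'}.
Equivalently, take A + A and drop any sum 2a that is achievable ONLY as a + a for a ∈ A (i.e. sums representable only with equal summands).
Enumerate pairs (a, a') with a < a' (symmetric, so each unordered pair gives one sum; this covers all a ≠ a'):
  -3 + 5 = 2
  -3 + 6 = 3
  -3 + 9 = 6
  -3 + 10 = 7
  5 + 6 = 11
  5 + 9 = 14
  5 + 10 = 15
  6 + 9 = 15
  6 + 10 = 16
  9 + 10 = 19
Collected distinct sums: {2, 3, 6, 7, 11, 14, 15, 16, 19}
|A +̂ A| = 9
(Reference bound: |A +̂ A| ≥ 2|A| - 3 for |A| ≥ 2, with |A| = 5 giving ≥ 7.)

|A +̂ A| = 9


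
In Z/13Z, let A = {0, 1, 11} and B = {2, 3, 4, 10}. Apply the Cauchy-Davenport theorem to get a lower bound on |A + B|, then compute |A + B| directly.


Cauchy-Davenport: |A + B| ≥ min(p, |A| + |B| - 1) for A, B nonempty in Z/pZ.
|A| = 3, |B| = 4, p = 13.
CD lower bound = min(13, 3 + 4 - 1) = min(13, 6) = 6.
Compute A + B mod 13 directly:
a = 0: 0+2=2, 0+3=3, 0+4=4, 0+10=10
a = 1: 1+2=3, 1+3=4, 1+4=5, 1+10=11
a = 11: 11+2=0, 11+3=1, 11+4=2, 11+10=8
A + B = {0, 1, 2, 3, 4, 5, 8, 10, 11}, so |A + B| = 9.
Verify: 9 ≥ 6? Yes ✓.

CD lower bound = 6, actual |A + B| = 9.


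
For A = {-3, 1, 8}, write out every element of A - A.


A - A = {a - a' : a, a' ∈ A}.
Compute a - a' for each ordered pair (a, a'):
a = -3: -3--3=0, -3-1=-4, -3-8=-11
a = 1: 1--3=4, 1-1=0, 1-8=-7
a = 8: 8--3=11, 8-1=7, 8-8=0
Collecting distinct values (and noting 0 appears from a-a):
A - A = {-11, -7, -4, 0, 4, 7, 11}
|A - A| = 7

A - A = {-11, -7, -4, 0, 4, 7, 11}


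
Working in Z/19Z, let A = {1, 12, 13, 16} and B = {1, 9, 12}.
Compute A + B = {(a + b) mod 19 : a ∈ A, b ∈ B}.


Work in Z/19Z: reduce every sum a + b modulo 19.
Enumerate all 12 pairs:
a = 1: 1+1=2, 1+9=10, 1+12=13
a = 12: 12+1=13, 12+9=2, 12+12=5
a = 13: 13+1=14, 13+9=3, 13+12=6
a = 16: 16+1=17, 16+9=6, 16+12=9
Distinct residues collected: {2, 3, 5, 6, 9, 10, 13, 14, 17}
|A + B| = 9 (out of 19 total residues).

A + B = {2, 3, 5, 6, 9, 10, 13, 14, 17}


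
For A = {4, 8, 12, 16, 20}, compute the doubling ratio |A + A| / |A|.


|A| = 5.
Compute A + A by enumerating all 25 pairs.
A + A = {8, 12, 16, 20, 24, 28, 32, 36, 40}, so |A + A| = 9.
K = |A + A| / |A| = 9/5 (already in lowest terms) ≈ 1.8000.
Reference: AP of size 5 gives K = 9/5 ≈ 1.8000; a fully generic set of size 5 gives K ≈ 3.0000.

|A| = 5, |A + A| = 9, K = 9/5.


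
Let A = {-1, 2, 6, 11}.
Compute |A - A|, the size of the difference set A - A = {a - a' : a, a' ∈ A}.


A - A = {a - a' : a, a' ∈ A}; |A| = 4.
Bounds: 2|A|-1 ≤ |A - A| ≤ |A|² - |A| + 1, i.e. 7 ≤ |A - A| ≤ 13.
Note: 0 ∈ A - A always (from a - a). The set is symmetric: if d ∈ A - A then -d ∈ A - A.
Enumerate nonzero differences d = a - a' with a > a' (then include -d):
Positive differences: {3, 4, 5, 7, 9, 12}
Full difference set: {0} ∪ (positive diffs) ∪ (negative diffs).
|A - A| = 1 + 2·6 = 13 (matches direct enumeration: 13).

|A - A| = 13


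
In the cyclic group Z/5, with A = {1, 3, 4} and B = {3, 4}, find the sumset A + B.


Work in Z/5Z: reduce every sum a + b modulo 5.
Enumerate all 6 pairs:
a = 1: 1+3=4, 1+4=0
a = 3: 3+3=1, 3+4=2
a = 4: 4+3=2, 4+4=3
Distinct residues collected: {0, 1, 2, 3, 4}
|A + B| = 5 (out of 5 total residues).

A + B = {0, 1, 2, 3, 4}


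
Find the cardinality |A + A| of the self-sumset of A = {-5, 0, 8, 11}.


A + A = {a + a' : a, a' ∈ A}; |A| = 4.
General bounds: 2|A| - 1 ≤ |A + A| ≤ |A|(|A|+1)/2, i.e. 7 ≤ |A + A| ≤ 10.
Lower bound 2|A|-1 is attained iff A is an arithmetic progression.
Enumerate sums a + a' for a ≤ a' (symmetric, so this suffices):
a = -5: -5+-5=-10, -5+0=-5, -5+8=3, -5+11=6
a = 0: 0+0=0, 0+8=8, 0+11=11
a = 8: 8+8=16, 8+11=19
a = 11: 11+11=22
Distinct sums: {-10, -5, 0, 3, 6, 8, 11, 16, 19, 22}
|A + A| = 10

|A + A| = 10


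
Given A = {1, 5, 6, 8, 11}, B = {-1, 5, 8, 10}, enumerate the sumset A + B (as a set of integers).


A + B = {a + b : a ∈ A, b ∈ B}.
Enumerate all |A|·|B| = 5·4 = 20 pairs (a, b) and collect distinct sums.
a = 1: 1+-1=0, 1+5=6, 1+8=9, 1+10=11
a = 5: 5+-1=4, 5+5=10, 5+8=13, 5+10=15
a = 6: 6+-1=5, 6+5=11, 6+8=14, 6+10=16
a = 8: 8+-1=7, 8+5=13, 8+8=16, 8+10=18
a = 11: 11+-1=10, 11+5=16, 11+8=19, 11+10=21
Collecting distinct sums: A + B = {0, 4, 5, 6, 7, 9, 10, 11, 13, 14, 15, 16, 18, 19, 21}
|A + B| = 15

A + B = {0, 4, 5, 6, 7, 9, 10, 11, 13, 14, 15, 16, 18, 19, 21}


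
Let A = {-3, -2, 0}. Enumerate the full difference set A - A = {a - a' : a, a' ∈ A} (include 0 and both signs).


A - A = {a - a' : a, a' ∈ A}.
Compute a - a' for each ordered pair (a, a'):
a = -3: -3--3=0, -3--2=-1, -3-0=-3
a = -2: -2--3=1, -2--2=0, -2-0=-2
a = 0: 0--3=3, 0--2=2, 0-0=0
Collecting distinct values (and noting 0 appears from a-a):
A - A = {-3, -2, -1, 0, 1, 2, 3}
|A - A| = 7

A - A = {-3, -2, -1, 0, 1, 2, 3}


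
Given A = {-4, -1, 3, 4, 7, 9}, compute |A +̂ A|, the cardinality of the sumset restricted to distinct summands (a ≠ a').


Restricted sumset: A +̂ A = {a + a' : a ∈ A, a' ∈ A, a ≠ a'}.
Equivalently, take A + A and drop any sum 2a that is achievable ONLY as a + a for a ∈ A (i.e. sums representable only with equal summands).
Enumerate pairs (a, a') with a < a' (symmetric, so each unordered pair gives one sum; this covers all a ≠ a'):
  -4 + -1 = -5
  -4 + 3 = -1
  -4 + 4 = 0
  -4 + 7 = 3
  -4 + 9 = 5
  -1 + 3 = 2
  -1 + 4 = 3
  -1 + 7 = 6
  -1 + 9 = 8
  3 + 4 = 7
  3 + 7 = 10
  3 + 9 = 12
  4 + 7 = 11
  4 + 9 = 13
  7 + 9 = 16
Collected distinct sums: {-5, -1, 0, 2, 3, 5, 6, 7, 8, 10, 11, 12, 13, 16}
|A +̂ A| = 14
(Reference bound: |A +̂ A| ≥ 2|A| - 3 for |A| ≥ 2, with |A| = 6 giving ≥ 9.)

|A +̂ A| = 14


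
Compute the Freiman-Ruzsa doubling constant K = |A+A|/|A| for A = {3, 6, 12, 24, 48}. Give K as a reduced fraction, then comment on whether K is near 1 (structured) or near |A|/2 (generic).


|A| = 5.
Compute A + A by enumerating all 25 pairs.
A + A = {6, 9, 12, 15, 18, 24, 27, 30, 36, 48, 51, 54, 60, 72, 96}, so |A + A| = 15.
K = |A + A| / |A| = 15/5 = 3/1 ≈ 3.0000.
Reference: AP of size 5 gives K = 9/5 ≈ 1.8000; a fully generic set of size 5 gives K ≈ 3.0000.

|A| = 5, |A + A| = 15, K = 15/5 = 3/1.


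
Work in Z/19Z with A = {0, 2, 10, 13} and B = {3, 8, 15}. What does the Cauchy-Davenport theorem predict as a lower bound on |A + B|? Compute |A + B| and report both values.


Cauchy-Davenport: |A + B| ≥ min(p, |A| + |B| - 1) for A, B nonempty in Z/pZ.
|A| = 4, |B| = 3, p = 19.
CD lower bound = min(19, 4 + 3 - 1) = min(19, 6) = 6.
Compute A + B mod 19 directly:
a = 0: 0+3=3, 0+8=8, 0+15=15
a = 2: 2+3=5, 2+8=10, 2+15=17
a = 10: 10+3=13, 10+8=18, 10+15=6
a = 13: 13+3=16, 13+8=2, 13+15=9
A + B = {2, 3, 5, 6, 8, 9, 10, 13, 15, 16, 17, 18}, so |A + B| = 12.
Verify: 12 ≥ 6? Yes ✓.

CD lower bound = 6, actual |A + B| = 12.


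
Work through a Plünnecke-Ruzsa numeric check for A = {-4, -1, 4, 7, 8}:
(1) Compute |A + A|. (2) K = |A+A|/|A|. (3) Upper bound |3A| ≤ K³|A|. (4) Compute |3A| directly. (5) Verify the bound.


|A| = 5.
Step 1: Compute A + A by enumerating all 25 pairs.
A + A = {-8, -5, -2, 0, 3, 4, 6, 7, 8, 11, 12, 14, 15, 16}, so |A + A| = 14.
Step 2: Doubling constant K = |A + A|/|A| = 14/5 = 14/5 ≈ 2.8000.
Step 3: Plünnecke-Ruzsa gives |3A| ≤ K³·|A| = (2.8000)³ · 5 ≈ 109.7600.
Step 4: Compute 3A = A + A + A directly by enumerating all triples (a,b,c) ∈ A³; |3A| = 28.
Step 5: Check 28 ≤ 109.7600? Yes ✓.

K = 14/5, Plünnecke-Ruzsa bound K³|A| ≈ 109.7600, |3A| = 28, inequality holds.


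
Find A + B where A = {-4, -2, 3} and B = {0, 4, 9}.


A + B = {a + b : a ∈ A, b ∈ B}.
Enumerate all |A|·|B| = 3·3 = 9 pairs (a, b) and collect distinct sums.
a = -4: -4+0=-4, -4+4=0, -4+9=5
a = -2: -2+0=-2, -2+4=2, -2+9=7
a = 3: 3+0=3, 3+4=7, 3+9=12
Collecting distinct sums: A + B = {-4, -2, 0, 2, 3, 5, 7, 12}
|A + B| = 8

A + B = {-4, -2, 0, 2, 3, 5, 7, 12}


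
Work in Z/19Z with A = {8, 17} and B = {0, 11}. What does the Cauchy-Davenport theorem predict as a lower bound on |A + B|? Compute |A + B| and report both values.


Cauchy-Davenport: |A + B| ≥ min(p, |A| + |B| - 1) for A, B nonempty in Z/pZ.
|A| = 2, |B| = 2, p = 19.
CD lower bound = min(19, 2 + 2 - 1) = min(19, 3) = 3.
Compute A + B mod 19 directly:
a = 8: 8+0=8, 8+11=0
a = 17: 17+0=17, 17+11=9
A + B = {0, 8, 9, 17}, so |A + B| = 4.
Verify: 4 ≥ 3? Yes ✓.

CD lower bound = 3, actual |A + B| = 4.


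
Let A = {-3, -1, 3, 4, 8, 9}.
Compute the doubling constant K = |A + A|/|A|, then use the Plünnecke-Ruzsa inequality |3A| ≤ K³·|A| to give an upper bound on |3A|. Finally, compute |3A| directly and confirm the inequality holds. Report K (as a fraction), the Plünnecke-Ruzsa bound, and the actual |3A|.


|A| = 6.
Step 1: Compute A + A by enumerating all 36 pairs.
A + A = {-6, -4, -2, 0, 1, 2, 3, 5, 6, 7, 8, 11, 12, 13, 16, 17, 18}, so |A + A| = 17.
Step 2: Doubling constant K = |A + A|/|A| = 17/6 = 17/6 ≈ 2.8333.
Step 3: Plünnecke-Ruzsa gives |3A| ≤ K³·|A| = (2.8333)³ · 6 ≈ 136.4722.
Step 4: Compute 3A = A + A + A directly by enumerating all triples (a,b,c) ∈ A³; |3A| = 32.
Step 5: Check 32 ≤ 136.4722? Yes ✓.

K = 17/6, Plünnecke-Ruzsa bound K³|A| ≈ 136.4722, |3A| = 32, inequality holds.


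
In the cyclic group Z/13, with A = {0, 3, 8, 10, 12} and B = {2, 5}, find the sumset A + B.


Work in Z/13Z: reduce every sum a + b modulo 13.
Enumerate all 10 pairs:
a = 0: 0+2=2, 0+5=5
a = 3: 3+2=5, 3+5=8
a = 8: 8+2=10, 8+5=0
a = 10: 10+2=12, 10+5=2
a = 12: 12+2=1, 12+5=4
Distinct residues collected: {0, 1, 2, 4, 5, 8, 10, 12}
|A + B| = 8 (out of 13 total residues).

A + B = {0, 1, 2, 4, 5, 8, 10, 12}


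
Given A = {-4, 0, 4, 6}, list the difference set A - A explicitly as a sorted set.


A - A = {a - a' : a, a' ∈ A}.
Compute a - a' for each ordered pair (a, a'):
a = -4: -4--4=0, -4-0=-4, -4-4=-8, -4-6=-10
a = 0: 0--4=4, 0-0=0, 0-4=-4, 0-6=-6
a = 4: 4--4=8, 4-0=4, 4-4=0, 4-6=-2
a = 6: 6--4=10, 6-0=6, 6-4=2, 6-6=0
Collecting distinct values (and noting 0 appears from a-a):
A - A = {-10, -8, -6, -4, -2, 0, 2, 4, 6, 8, 10}
|A - A| = 11

A - A = {-10, -8, -6, -4, -2, 0, 2, 4, 6, 8, 10}


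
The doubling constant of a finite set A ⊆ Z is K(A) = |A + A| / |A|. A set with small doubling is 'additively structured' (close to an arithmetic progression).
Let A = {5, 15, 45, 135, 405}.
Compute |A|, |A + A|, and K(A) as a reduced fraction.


|A| = 5.
Compute A + A by enumerating all 25 pairs.
A + A = {10, 20, 30, 50, 60, 90, 140, 150, 180, 270, 410, 420, 450, 540, 810}, so |A + A| = 15.
K = |A + A| / |A| = 15/5 = 3/1 ≈ 3.0000.
Reference: AP of size 5 gives K = 9/5 ≈ 1.8000; a fully generic set of size 5 gives K ≈ 3.0000.

|A| = 5, |A + A| = 15, K = 15/5 = 3/1.


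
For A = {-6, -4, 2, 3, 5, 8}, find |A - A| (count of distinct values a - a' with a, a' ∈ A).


A - A = {a - a' : a, a' ∈ A}; |A| = 6.
Bounds: 2|A|-1 ≤ |A - A| ≤ |A|² - |A| + 1, i.e. 11 ≤ |A - A| ≤ 31.
Note: 0 ∈ A - A always (from a - a). The set is symmetric: if d ∈ A - A then -d ∈ A - A.
Enumerate nonzero differences d = a - a' with a > a' (then include -d):
Positive differences: {1, 2, 3, 5, 6, 7, 8, 9, 11, 12, 14}
Full difference set: {0} ∪ (positive diffs) ∪ (negative diffs).
|A - A| = 1 + 2·11 = 23 (matches direct enumeration: 23).

|A - A| = 23


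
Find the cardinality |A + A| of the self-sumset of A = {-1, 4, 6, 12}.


A + A = {a + a' : a, a' ∈ A}; |A| = 4.
General bounds: 2|A| - 1 ≤ |A + A| ≤ |A|(|A|+1)/2, i.e. 7 ≤ |A + A| ≤ 10.
Lower bound 2|A|-1 is attained iff A is an arithmetic progression.
Enumerate sums a + a' for a ≤ a' (symmetric, so this suffices):
a = -1: -1+-1=-2, -1+4=3, -1+6=5, -1+12=11
a = 4: 4+4=8, 4+6=10, 4+12=16
a = 6: 6+6=12, 6+12=18
a = 12: 12+12=24
Distinct sums: {-2, 3, 5, 8, 10, 11, 12, 16, 18, 24}
|A + A| = 10

|A + A| = 10


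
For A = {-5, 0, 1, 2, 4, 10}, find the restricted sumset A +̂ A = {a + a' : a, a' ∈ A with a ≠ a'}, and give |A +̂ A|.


Restricted sumset: A +̂ A = {a + a' : a ∈ A, a' ∈ A, a ≠ a'}.
Equivalently, take A + A and drop any sum 2a that is achievable ONLY as a + a for a ∈ A (i.e. sums representable only with equal summands).
Enumerate pairs (a, a') with a < a' (symmetric, so each unordered pair gives one sum; this covers all a ≠ a'):
  -5 + 0 = -5
  -5 + 1 = -4
  -5 + 2 = -3
  -5 + 4 = -1
  -5 + 10 = 5
  0 + 1 = 1
  0 + 2 = 2
  0 + 4 = 4
  0 + 10 = 10
  1 + 2 = 3
  1 + 4 = 5
  1 + 10 = 11
  2 + 4 = 6
  2 + 10 = 12
  4 + 10 = 14
Collected distinct sums: {-5, -4, -3, -1, 1, 2, 3, 4, 5, 6, 10, 11, 12, 14}
|A +̂ A| = 14
(Reference bound: |A +̂ A| ≥ 2|A| - 3 for |A| ≥ 2, with |A| = 6 giving ≥ 9.)

|A +̂ A| = 14


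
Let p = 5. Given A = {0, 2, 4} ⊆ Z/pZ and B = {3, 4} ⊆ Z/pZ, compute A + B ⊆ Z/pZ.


Work in Z/5Z: reduce every sum a + b modulo 5.
Enumerate all 6 pairs:
a = 0: 0+3=3, 0+4=4
a = 2: 2+3=0, 2+4=1
a = 4: 4+3=2, 4+4=3
Distinct residues collected: {0, 1, 2, 3, 4}
|A + B| = 5 (out of 5 total residues).

A + B = {0, 1, 2, 3, 4}


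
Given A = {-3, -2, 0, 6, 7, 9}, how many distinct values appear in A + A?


A + A = {a + a' : a, a' ∈ A}; |A| = 6.
General bounds: 2|A| - 1 ≤ |A + A| ≤ |A|(|A|+1)/2, i.e. 11 ≤ |A + A| ≤ 21.
Lower bound 2|A|-1 is attained iff A is an arithmetic progression.
Enumerate sums a + a' for a ≤ a' (symmetric, so this suffices):
a = -3: -3+-3=-6, -3+-2=-5, -3+0=-3, -3+6=3, -3+7=4, -3+9=6
a = -2: -2+-2=-4, -2+0=-2, -2+6=4, -2+7=5, -2+9=7
a = 0: 0+0=0, 0+6=6, 0+7=7, 0+9=9
a = 6: 6+6=12, 6+7=13, 6+9=15
a = 7: 7+7=14, 7+9=16
a = 9: 9+9=18
Distinct sums: {-6, -5, -4, -3, -2, 0, 3, 4, 5, 6, 7, 9, 12, 13, 14, 15, 16, 18}
|A + A| = 18

|A + A| = 18


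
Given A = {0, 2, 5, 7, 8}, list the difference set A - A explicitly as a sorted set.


A - A = {a - a' : a, a' ∈ A}.
Compute a - a' for each ordered pair (a, a'):
a = 0: 0-0=0, 0-2=-2, 0-5=-5, 0-7=-7, 0-8=-8
a = 2: 2-0=2, 2-2=0, 2-5=-3, 2-7=-5, 2-8=-6
a = 5: 5-0=5, 5-2=3, 5-5=0, 5-7=-2, 5-8=-3
a = 7: 7-0=7, 7-2=5, 7-5=2, 7-7=0, 7-8=-1
a = 8: 8-0=8, 8-2=6, 8-5=3, 8-7=1, 8-8=0
Collecting distinct values (and noting 0 appears from a-a):
A - A = {-8, -7, -6, -5, -3, -2, -1, 0, 1, 2, 3, 5, 6, 7, 8}
|A - A| = 15

A - A = {-8, -7, -6, -5, -3, -2, -1, 0, 1, 2, 3, 5, 6, 7, 8}


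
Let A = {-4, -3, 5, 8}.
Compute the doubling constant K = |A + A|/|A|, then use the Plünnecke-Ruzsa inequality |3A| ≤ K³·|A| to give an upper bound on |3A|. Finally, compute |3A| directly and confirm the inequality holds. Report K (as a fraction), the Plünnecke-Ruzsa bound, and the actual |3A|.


|A| = 4.
Step 1: Compute A + A by enumerating all 16 pairs.
A + A = {-8, -7, -6, 1, 2, 4, 5, 10, 13, 16}, so |A + A| = 10.
Step 2: Doubling constant K = |A + A|/|A| = 10/4 = 10/4 ≈ 2.5000.
Step 3: Plünnecke-Ruzsa gives |3A| ≤ K³·|A| = (2.5000)³ · 4 ≈ 62.5000.
Step 4: Compute 3A = A + A + A directly by enumerating all triples (a,b,c) ∈ A³; |3A| = 20.
Step 5: Check 20 ≤ 62.5000? Yes ✓.

K = 10/4, Plünnecke-Ruzsa bound K³|A| ≈ 62.5000, |3A| = 20, inequality holds.


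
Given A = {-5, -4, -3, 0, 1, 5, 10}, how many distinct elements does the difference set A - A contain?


A - A = {a - a' : a, a' ∈ A}; |A| = 7.
Bounds: 2|A|-1 ≤ |A - A| ≤ |A|² - |A| + 1, i.e. 13 ≤ |A - A| ≤ 43.
Note: 0 ∈ A - A always (from a - a). The set is symmetric: if d ∈ A - A then -d ∈ A - A.
Enumerate nonzero differences d = a - a' with a > a' (then include -d):
Positive differences: {1, 2, 3, 4, 5, 6, 8, 9, 10, 13, 14, 15}
Full difference set: {0} ∪ (positive diffs) ∪ (negative diffs).
|A - A| = 1 + 2·12 = 25 (matches direct enumeration: 25).

|A - A| = 25
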